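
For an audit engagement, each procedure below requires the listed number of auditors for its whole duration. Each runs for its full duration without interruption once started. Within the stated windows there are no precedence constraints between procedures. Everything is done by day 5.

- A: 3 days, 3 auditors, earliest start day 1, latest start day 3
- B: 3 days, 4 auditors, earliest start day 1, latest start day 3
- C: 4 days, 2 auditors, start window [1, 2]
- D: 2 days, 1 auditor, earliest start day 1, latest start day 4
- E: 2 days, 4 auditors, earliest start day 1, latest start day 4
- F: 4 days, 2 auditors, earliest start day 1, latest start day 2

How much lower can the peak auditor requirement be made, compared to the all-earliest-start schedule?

Early-start peak: d1:16  d2:16  d3:11  d4:4  d5:0 ⇒ 16.
Leveled (A@1, B@1, C@1, D@4, E@4, F@1): d1:11  d2:11  d3:11  d4:9  d5:5 ⇒ 11.
Reduction 16 − 11 = 5.

5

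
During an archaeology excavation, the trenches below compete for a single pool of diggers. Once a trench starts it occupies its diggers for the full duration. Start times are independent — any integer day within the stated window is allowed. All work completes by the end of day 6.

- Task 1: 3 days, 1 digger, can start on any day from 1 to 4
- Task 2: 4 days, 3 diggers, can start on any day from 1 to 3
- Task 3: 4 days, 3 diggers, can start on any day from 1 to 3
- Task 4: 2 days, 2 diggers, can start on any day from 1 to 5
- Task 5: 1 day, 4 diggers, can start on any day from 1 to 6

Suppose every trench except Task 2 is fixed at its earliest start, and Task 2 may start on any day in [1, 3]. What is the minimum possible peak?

Task 2@1: d1:13  d2:9  d3:7  d4:6  d5:0  d6:0 → peak 13
Task 2@2: d1:10  d2:9  d3:7  d4:6  d5:3  d6:0 → peak 10
Task 2@3: d1:10  d2:6  d3:7  d4:6  d5:3  d6:3 → peak 10
Best is Task 2@2, peak 10.

10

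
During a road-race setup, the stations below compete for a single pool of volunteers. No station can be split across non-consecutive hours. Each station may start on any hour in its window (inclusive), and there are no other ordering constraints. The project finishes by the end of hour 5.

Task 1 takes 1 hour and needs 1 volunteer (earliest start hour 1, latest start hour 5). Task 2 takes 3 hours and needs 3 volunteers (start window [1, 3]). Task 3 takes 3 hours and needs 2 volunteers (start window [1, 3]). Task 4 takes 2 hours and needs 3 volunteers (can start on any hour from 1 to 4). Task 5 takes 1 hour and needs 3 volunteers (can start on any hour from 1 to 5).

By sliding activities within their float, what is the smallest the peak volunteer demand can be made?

6

Early-start (Task 1@1, Task 2@1, Task 3@1, Task 4@1, Task 5@1) gives peak 12: h1:12  h2:8  h3:5  h4:0  h5:0.
Shift Task 4→4, Task 5→4.
Schedule Task 1@1, Task 2@1, Task 3@1, Task 4@4, Task 5@4: h1:6  h2:5  h3:5  h4:6  h5:3 — peak 6.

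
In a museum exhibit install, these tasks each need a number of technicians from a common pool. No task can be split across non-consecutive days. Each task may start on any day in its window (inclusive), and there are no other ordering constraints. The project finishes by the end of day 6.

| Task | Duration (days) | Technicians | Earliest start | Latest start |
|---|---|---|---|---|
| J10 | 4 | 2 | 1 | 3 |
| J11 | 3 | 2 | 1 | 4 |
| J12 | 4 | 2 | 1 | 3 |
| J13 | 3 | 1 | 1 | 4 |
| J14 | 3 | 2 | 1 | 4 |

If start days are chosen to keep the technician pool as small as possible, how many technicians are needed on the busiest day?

7

Early-start (J10@1, J11@1, J12@1, J13@1, J14@1) gives peak 9: d1:9  d2:9  d3:9  d4:4  d5:0  d6:0.
Shift J14→4.
Schedule J10@1, J11@1, J12@1, J13@1, J14@4: d1:7  d2:7  d3:7  d4:6  d5:2  d6:2 — peak 7.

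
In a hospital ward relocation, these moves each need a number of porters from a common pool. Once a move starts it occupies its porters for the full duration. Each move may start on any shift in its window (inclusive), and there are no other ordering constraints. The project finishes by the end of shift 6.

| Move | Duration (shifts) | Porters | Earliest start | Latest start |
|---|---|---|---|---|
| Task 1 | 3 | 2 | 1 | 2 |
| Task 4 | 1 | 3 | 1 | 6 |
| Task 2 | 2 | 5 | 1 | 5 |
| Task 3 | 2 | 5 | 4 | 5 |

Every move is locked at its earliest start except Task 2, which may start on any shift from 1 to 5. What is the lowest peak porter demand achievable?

Task 2@1: s1:10  s2:7  s3:2  s4:5  s5:5  s6:0 → peak 10
Task 2@2: s1:5  s2:7  s3:7  s4:5  s5:5  s6:0 → peak 7
Task 2@3: s1:5  s2:2  s3:7  s4:10  s5:5  s6:0 → peak 10
Task 2@4: s1:5  s2:2  s3:2  s4:10  s5:10  s6:0 → peak 10
Task 2@5: s1:5  s2:2  s3:2  s4:5  s5:10  s6:5 → peak 10
Best is Task 2@2, peak 7.

7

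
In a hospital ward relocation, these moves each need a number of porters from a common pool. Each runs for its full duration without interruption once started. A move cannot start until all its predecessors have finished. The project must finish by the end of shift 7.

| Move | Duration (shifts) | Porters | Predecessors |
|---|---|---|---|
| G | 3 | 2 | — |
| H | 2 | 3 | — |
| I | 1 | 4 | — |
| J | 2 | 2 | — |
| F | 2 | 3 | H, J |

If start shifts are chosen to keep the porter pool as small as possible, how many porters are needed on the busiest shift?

5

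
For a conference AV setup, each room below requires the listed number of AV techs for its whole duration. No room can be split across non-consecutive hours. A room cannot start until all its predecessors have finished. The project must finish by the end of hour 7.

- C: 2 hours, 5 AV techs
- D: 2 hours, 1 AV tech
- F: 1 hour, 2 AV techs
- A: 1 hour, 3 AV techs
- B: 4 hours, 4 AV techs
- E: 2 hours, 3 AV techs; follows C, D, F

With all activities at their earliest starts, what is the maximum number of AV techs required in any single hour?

15

Early-start schedule: C@1, D@1, F@1, A@1, B@1, E@3.
Load per hour: hour 1: 15, hour 2: 10, hour 3: 7, hour 4: 7, hour 5: 0, hour 6: 0, hour 7: 0.
Peak is 15.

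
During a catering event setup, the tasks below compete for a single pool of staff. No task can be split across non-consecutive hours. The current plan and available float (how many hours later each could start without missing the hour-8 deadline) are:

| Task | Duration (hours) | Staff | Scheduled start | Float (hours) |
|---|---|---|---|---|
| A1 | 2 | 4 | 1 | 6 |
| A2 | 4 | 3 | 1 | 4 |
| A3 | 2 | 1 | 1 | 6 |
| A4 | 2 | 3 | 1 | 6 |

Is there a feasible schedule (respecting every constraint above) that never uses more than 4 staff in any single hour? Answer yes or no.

yes

Schedule A1@1, A2@3, A3@3, A4@7: h1:4  h2:4  h3:4  h4:4  h5:3  h6:3  h7:3  h8:3 — peak 4 ≤ 4.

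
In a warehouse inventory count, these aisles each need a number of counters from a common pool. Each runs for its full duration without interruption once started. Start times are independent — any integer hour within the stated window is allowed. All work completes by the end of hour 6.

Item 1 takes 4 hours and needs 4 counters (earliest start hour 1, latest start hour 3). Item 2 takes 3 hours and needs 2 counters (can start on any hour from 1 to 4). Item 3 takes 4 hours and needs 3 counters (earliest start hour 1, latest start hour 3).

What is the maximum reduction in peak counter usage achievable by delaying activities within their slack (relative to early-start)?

0

Early-start peak: h1:9  h2:9  h3:9  h4:7  h5:0  h6:0 ⇒ 9.
Leveled (Item 1@1, Item 2@1, Item 3@1): h1:9  h2:9  h3:9  h4:7  h5:0  h6:0 ⇒ 9.
Reduction 9 − 9 = 0.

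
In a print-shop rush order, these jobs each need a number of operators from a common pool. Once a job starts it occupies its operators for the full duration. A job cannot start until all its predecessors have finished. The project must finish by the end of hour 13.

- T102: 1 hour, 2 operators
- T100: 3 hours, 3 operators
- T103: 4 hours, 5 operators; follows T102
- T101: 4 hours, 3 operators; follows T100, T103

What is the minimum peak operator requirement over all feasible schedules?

5

Early-start (T102@1, T100@1, T103@2, T101@6) gives peak 8: h1:5  h2:8  h3:8  h4:5  h5:5  h6:3  h7:3  h8:3  h9:3  h10:0  h11:0  h12:0  h13:0.
Shift T103→4, T101→8.
Schedule T102@1, T100@1, T103@4, T101@8: h1:5  h2:3  h3:3  h4:5  h5:5  h6:5  h7:5  h8:3  h9:3  h10:3  h11:3  h12:0  h13:0 — peak 5.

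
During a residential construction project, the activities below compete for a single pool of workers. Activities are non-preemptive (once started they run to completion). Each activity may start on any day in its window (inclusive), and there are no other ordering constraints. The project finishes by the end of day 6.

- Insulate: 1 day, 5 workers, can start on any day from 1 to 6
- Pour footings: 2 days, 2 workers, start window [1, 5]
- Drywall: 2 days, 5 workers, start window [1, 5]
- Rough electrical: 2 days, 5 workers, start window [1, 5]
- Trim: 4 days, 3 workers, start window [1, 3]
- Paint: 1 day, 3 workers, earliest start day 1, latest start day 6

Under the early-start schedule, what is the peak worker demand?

23

Early-start schedule: Insulate@1, Pour footings@1, Drywall@1, Rough electrical@1, Trim@1, Paint@1.
Load per day: day 1: 23, day 2: 15, day 3: 3, day 4: 3, day 5: 0, day 6: 0.
Peak is 23.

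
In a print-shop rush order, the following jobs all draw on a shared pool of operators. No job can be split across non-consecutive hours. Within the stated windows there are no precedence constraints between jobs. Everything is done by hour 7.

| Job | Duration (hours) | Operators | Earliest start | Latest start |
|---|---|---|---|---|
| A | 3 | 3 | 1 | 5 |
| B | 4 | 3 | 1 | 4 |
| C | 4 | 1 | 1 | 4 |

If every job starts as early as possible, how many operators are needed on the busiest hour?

Early-start schedule: A@1, B@1, C@1.
Load per hour: hour 1: 7, hour 2: 7, hour 3: 7, hour 4: 4, hour 5: 0, hour 6: 0, hour 7: 0.
Peak is 7.

7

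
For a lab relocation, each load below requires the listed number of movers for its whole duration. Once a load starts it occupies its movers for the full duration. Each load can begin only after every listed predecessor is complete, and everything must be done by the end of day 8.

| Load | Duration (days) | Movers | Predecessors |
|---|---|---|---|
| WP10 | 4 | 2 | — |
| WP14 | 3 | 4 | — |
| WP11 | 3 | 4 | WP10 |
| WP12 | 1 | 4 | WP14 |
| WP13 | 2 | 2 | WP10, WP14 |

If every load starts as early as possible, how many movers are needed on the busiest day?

6

Early-start schedule: WP10@1, WP14@1, WP11@5, WP12@4, WP13@5.
Load per day: day 1: 6, day 2: 6, day 3: 6, day 4: 6, day 5: 6, day 6: 6, day 7: 4, day 8: 0.
Peak is 6.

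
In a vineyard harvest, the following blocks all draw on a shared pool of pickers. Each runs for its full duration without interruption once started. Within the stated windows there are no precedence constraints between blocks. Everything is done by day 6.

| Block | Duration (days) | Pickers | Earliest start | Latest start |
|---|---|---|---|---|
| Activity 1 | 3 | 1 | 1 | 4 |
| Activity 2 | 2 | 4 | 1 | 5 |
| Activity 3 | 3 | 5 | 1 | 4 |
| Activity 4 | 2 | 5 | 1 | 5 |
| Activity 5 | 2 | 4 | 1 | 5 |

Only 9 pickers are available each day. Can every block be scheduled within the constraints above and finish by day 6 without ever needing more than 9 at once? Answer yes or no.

yes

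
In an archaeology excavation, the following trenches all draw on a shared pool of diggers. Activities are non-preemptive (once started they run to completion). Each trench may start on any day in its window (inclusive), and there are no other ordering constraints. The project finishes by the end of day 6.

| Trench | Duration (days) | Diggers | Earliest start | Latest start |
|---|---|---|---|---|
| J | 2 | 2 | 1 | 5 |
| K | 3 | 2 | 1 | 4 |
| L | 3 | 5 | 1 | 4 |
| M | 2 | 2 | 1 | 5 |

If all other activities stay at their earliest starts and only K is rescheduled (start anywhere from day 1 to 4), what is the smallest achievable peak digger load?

9

K@1: d1:11  d2:11  d3:7  d4:0  d5:0  d6:0 → peak 11
K@2: d1:9  d2:11  d3:7  d4:2  d5:0  d6:0 → peak 11
K@3: d1:9  d2:9  d3:7  d4:2  d5:2  d6:0 → peak 9
K@4: d1:9  d2:9  d3:5  d4:2  d5:2  d6:2 → peak 9
Best is K@3, peak 9.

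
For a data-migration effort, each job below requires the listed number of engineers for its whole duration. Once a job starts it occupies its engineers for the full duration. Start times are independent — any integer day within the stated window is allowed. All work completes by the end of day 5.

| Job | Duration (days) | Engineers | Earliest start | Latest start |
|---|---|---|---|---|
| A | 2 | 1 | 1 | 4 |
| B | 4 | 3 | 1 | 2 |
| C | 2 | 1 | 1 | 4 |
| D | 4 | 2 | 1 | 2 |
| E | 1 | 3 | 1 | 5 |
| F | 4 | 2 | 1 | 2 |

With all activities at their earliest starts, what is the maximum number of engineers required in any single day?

Early-start schedule: A@1, B@1, C@1, D@1, E@1, F@1.
Load per day: day 1: 12, day 2: 9, day 3: 7, day 4: 7, day 5: 0.
Peak is 12.

12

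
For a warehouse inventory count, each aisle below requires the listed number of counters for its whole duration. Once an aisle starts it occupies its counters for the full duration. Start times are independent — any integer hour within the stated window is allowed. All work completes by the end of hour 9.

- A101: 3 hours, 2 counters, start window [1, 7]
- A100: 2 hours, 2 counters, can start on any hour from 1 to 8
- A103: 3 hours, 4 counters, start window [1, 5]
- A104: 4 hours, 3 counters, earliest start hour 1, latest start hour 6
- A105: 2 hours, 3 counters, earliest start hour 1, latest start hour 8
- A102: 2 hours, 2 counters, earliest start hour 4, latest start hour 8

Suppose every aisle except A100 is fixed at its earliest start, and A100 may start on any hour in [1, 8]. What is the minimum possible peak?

A100@1: h1:14  h2:14  h3:9  h4:5  h5:2  h6:0  h7:0  h8:0  h9:0 → peak 14
A100@2: h1:12  h2:14  h3:11  h4:5  h5:2  h6:0  h7:0  h8:0  h9:0 → peak 14
A100@3: h1:12  h2:12  h3:11  h4:7  h5:2  h6:0  h7:0  h8:0  h9:0 → peak 12
A100@4: h1:12  h2:12  h3:9  h4:7  h5:4  h6:0  h7:0  h8:0  h9:0 → peak 12
A100@5: h1:12  h2:12  h3:9  h4:5  h5:4  h6:2  h7:0  h8:0  h9:0 → peak 12
A100@6: h1:12  h2:12  h3:9  h4:5  h5:2  h6:2  h7:2  h8:0  h9:0 → peak 12
A100@7: h1:12  h2:12  h3:9  h4:5  h5:2  h6:0  h7:2  h8:2  h9:0 → peak 12
A100@8: h1:12  h2:12  h3:9  h4:5  h5:2  h6:0  h7:0  h8:2  h9:2 → peak 12
Best is A100@3, peak 12.

12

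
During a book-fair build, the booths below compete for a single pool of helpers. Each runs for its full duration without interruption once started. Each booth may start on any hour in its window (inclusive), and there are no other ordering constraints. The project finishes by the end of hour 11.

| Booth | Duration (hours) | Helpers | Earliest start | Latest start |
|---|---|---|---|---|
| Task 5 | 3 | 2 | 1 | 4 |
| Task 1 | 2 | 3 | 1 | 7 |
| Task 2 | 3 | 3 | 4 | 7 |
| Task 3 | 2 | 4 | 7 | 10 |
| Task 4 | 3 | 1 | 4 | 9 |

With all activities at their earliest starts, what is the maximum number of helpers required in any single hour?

5

Early-start schedule: Task 5@1, Task 1@1, Task 2@4, Task 3@7, Task 4@4.
Load per hour: hour 1: 5, hour 2: 5, hour 3: 2, hour 4: 4, hour 5: 4, hour 6: 4, hour 7: 4, hour 8: 4, hour 9: 0, hour 10: 0, hour 11: 0.
Peak is 5.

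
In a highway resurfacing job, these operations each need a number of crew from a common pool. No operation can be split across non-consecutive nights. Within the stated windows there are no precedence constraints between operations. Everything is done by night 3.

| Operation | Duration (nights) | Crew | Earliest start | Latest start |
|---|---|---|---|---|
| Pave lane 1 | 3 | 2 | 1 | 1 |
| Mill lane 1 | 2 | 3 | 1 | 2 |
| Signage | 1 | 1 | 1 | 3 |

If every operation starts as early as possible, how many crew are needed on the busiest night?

Early-start schedule: Pave lane 1@1, Mill lane 1@1, Signage@1.
Load per night: night 1: 6, night 2: 5, night 3: 2.
Peak is 6.

6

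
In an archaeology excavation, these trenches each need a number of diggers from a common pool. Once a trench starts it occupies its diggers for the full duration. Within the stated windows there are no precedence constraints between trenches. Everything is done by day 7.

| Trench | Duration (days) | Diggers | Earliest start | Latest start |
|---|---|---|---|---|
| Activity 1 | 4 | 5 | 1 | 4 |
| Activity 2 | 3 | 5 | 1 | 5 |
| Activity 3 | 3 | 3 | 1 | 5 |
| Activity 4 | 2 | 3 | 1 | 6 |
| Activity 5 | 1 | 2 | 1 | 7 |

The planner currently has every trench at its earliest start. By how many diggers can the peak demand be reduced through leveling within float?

10

Early-start peak: d1:18  d2:16  d3:13  d4:5  d5:0  d6:0  d7:0 ⇒ 18.
Leveled (Activity 1@1, Activity 2@5, Activity 3@1, Activity 4@4, Activity 5@6): d1:8  d2:8  d3:8  d4:8  d5:8  d6:7  d7:5 ⇒ 8.
Reduction 18 − 8 = 10.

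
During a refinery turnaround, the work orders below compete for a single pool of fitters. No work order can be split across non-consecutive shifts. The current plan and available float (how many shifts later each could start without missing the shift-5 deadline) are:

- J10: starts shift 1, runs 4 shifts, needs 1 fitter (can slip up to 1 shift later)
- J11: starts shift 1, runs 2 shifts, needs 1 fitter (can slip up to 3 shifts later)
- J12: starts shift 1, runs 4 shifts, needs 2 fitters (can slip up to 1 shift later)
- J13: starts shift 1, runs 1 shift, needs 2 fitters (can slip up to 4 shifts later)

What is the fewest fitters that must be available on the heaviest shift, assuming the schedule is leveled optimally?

Early-start (J10@1, J11@1, J12@1, J13@1) gives peak 6: s1:6  s2:4  s3:3  s4:3  s5:0.
Shift J13→5.
Schedule J10@1, J11@1, J12@1, J13@5: s1:4  s2:4  s3:3  s4:3  s5:2 — peak 4.
Total fitter-shifts = 16 over 5 shifts ⇒ peak ≥ ⌈16/5⌉ = 4, so 4 is optimal.

4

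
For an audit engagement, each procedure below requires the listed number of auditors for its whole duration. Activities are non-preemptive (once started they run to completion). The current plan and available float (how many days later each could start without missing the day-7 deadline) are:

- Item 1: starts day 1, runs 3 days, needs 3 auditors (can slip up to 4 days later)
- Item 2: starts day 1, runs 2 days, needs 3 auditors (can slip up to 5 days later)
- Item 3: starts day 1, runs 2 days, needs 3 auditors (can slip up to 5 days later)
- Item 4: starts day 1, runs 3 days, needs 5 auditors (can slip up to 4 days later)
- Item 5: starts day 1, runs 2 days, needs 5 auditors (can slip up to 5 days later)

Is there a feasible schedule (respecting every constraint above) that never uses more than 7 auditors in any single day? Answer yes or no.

The minimum achievable peak is 8; 7 < 8, so no feasible schedule stays within the cap.

no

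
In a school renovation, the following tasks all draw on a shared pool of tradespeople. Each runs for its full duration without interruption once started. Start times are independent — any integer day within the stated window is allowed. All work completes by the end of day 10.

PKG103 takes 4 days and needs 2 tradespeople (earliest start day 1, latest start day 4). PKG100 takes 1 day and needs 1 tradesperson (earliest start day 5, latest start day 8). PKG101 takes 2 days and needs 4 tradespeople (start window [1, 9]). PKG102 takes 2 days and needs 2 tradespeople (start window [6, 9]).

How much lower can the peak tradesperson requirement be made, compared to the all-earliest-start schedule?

2

Early-start peak: d1:6  d2:6  d3:2  d4:2  d5:1  d6:2  d7:2  d8:0  d9:0  d10:0 ⇒ 6.
Leveled (PKG103@1, PKG100@5, PKG101@6, PKG102@8): d1:2  d2:2  d3:2  d4:2  d5:1  d6:4  d7:4  d8:2  d9:2  d10:0 ⇒ 4.
Reduction 6 − 4 = 2.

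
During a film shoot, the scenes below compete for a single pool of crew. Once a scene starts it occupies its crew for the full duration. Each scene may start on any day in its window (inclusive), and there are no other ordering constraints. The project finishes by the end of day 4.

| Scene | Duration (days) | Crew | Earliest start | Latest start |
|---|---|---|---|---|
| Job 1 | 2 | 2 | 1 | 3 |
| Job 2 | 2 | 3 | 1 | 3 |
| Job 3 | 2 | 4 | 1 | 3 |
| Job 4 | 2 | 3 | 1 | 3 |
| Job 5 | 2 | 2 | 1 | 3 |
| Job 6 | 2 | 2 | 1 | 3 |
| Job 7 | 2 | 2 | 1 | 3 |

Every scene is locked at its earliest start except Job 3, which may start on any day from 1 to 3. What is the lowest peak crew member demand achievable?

Job 3@1: d1:18  d2:18  d3:0  d4:0 → peak 18
Job 3@2: d1:14  d2:18  d3:4  d4:0 → peak 18
Job 3@3: d1:14  d2:14  d3:4  d4:4 → peak 14
Best is Job 3@3, peak 14.

14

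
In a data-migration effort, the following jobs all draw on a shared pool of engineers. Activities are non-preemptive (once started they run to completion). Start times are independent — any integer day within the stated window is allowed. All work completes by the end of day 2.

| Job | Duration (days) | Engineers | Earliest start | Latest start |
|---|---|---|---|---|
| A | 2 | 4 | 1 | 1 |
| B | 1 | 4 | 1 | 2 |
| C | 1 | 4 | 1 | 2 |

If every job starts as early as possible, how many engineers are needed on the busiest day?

Early-start schedule: A@1, B@1, C@1.
Load per day: day 1: 12, day 2: 4.
Peak is 12.

12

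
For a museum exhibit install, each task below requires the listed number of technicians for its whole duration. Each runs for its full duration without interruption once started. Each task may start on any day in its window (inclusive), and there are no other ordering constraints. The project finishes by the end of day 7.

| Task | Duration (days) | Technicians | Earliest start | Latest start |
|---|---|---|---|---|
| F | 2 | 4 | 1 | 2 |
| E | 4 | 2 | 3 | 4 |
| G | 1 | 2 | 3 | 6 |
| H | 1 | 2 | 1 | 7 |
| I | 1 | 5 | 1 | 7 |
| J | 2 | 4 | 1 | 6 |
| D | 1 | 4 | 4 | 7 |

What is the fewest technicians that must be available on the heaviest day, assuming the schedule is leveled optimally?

6

Early-start (F@1, E@3, G@3, H@1, I@1, J@1, D@4) gives peak 15: d1:15  d2:8  d3:4  d4:6  d5:2  d6:2  d7:0.
Shift I→7, J→4, D→6.
Schedule F@1, E@3, G@3, H@1, I@7, J@4, D@6: d1:6  d2:4  d3:4  d4:6  d5:6  d6:6  d7:5 — peak 6.
Total technician-days = 37 over 7 days ⇒ peak ≥ ⌈37/7⌉ = 6, so 6 is optimal.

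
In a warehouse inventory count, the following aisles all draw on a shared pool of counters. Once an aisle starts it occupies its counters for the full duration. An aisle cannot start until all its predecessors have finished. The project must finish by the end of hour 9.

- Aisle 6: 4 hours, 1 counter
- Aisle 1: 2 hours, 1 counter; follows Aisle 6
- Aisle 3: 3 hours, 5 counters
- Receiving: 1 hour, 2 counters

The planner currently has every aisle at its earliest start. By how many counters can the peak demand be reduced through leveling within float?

3

Early-start peak: h1:8  h2:6  h3:6  h4:1  h5:1  h6:1  h7:0  h8:0  h9:0 ⇒ 8.
Leveled (Aisle 6@1, Aisle 1@5, Aisle 3@7, Receiving@1): h1:3  h2:1  h3:1  h4:1  h5:1  h6:1  h7:5  h8:5  h9:5 ⇒ 5.
Reduction 8 − 5 = 3.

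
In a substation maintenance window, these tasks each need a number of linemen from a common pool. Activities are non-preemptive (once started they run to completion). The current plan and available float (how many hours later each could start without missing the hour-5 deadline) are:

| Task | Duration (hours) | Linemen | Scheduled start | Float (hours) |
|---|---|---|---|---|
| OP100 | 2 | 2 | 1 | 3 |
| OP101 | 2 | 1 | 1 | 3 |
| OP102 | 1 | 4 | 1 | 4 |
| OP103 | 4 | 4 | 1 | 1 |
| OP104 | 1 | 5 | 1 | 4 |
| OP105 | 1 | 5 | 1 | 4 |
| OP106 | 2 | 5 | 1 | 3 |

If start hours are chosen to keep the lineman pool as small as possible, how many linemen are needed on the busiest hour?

10

Early-start (OP100@1, OP101@1, OP102@1, OP103@1, OP104@1, OP105@1, OP106@1) gives peak 26: h1:26  h2:12  h3:4  h4:4  h5:0.
Shift OP101→2, OP104→3, OP105→5, OP106→4.
Schedule OP100@1, OP101@2, OP102@1, OP103@1, OP104@3, OP105@5, OP106@4: h1:10  h2:7  h3:10  h4:9  h5:10 — peak 10.
Total lineman-hours = 46 over 5 hours ⇒ peak ≥ ⌈46/5⌉ = 10, so 10 is optimal.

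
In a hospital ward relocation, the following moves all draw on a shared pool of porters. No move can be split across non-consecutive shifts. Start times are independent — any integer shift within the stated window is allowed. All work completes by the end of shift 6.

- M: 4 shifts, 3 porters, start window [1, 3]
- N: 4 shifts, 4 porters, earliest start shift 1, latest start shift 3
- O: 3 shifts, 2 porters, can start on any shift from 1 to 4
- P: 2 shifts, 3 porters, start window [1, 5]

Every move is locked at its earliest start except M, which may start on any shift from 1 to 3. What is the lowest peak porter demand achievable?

M@1: s1:12  s2:12  s3:9  s4:7  s5:0  s6:0 → peak 12
M@2: s1:9  s2:12  s3:9  s4:7  s5:3  s6:0 → peak 12
M@3: s1:9  s2:9  s3:9  s4:7  s5:3  s6:3 → peak 9
Best is M@3, peak 9.

9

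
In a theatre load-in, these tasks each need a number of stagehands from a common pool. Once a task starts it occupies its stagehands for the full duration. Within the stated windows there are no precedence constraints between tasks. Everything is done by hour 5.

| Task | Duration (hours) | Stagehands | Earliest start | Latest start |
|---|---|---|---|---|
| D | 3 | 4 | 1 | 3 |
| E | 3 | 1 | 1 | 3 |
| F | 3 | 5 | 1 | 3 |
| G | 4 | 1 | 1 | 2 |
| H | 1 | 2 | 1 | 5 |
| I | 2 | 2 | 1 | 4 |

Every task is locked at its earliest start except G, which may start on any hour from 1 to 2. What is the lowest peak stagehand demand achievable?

G@1: h1:15  h2:13  h3:11  h4:1  h5:0 → peak 15
G@2: h1:14  h2:13  h3:11  h4:1  h5:1 → peak 14
Best is G@2, peak 14.

14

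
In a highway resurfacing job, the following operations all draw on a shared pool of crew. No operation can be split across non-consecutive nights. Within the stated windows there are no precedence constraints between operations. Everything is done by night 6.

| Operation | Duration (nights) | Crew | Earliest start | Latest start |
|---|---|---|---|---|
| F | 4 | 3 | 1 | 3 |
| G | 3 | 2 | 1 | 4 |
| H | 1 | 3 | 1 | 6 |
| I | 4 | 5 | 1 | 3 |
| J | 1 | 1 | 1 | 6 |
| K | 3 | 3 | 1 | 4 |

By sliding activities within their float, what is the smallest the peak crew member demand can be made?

11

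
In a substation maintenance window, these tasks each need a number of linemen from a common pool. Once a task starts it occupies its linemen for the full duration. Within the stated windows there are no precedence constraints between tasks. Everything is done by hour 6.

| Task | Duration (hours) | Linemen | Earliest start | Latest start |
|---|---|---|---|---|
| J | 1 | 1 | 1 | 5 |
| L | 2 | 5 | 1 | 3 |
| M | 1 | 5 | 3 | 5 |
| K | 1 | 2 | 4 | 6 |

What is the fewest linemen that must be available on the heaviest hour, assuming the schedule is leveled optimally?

5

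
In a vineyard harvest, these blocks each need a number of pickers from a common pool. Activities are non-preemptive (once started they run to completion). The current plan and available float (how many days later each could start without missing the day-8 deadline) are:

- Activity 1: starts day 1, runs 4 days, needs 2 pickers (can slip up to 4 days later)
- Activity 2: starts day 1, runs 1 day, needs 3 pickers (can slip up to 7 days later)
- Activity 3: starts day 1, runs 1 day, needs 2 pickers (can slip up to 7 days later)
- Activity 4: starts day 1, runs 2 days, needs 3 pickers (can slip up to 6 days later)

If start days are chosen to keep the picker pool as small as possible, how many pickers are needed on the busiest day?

Early-start (Activity 1@1, Activity 2@1, Activity 3@1, Activity 4@1) gives peak 10: d1:10  d2:5  d3:2  d4:2  d5:0  d6:0  d7:0  d8:0.
Shift Activity 2→5, Activity 3→6, Activity 4→7.
Schedule Activity 1@1, Activity 2@5, Activity 3@6, Activity 4@7: d1:2  d2:2  d3:2  d4:2  d5:3  d6:2  d7:3  d8:3 — peak 3.
Total picker-days = 19 over 8 days ⇒ peak ≥ ⌈19/8⌉ = 3, so 3 is optimal.

3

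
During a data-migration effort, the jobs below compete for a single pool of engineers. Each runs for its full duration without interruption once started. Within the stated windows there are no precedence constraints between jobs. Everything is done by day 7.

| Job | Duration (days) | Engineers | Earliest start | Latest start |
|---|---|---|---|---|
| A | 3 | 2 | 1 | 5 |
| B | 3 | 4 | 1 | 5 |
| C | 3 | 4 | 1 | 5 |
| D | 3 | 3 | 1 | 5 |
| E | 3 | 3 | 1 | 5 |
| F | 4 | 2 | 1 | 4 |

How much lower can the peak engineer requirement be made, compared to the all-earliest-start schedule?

Early-start peak: d1:18  d2:18  d3:18  d4:2  d5:0  d6:0  d7:0 ⇒ 18.
Leveled (A@1, B@1, C@4, D@1, E@4, F@4): d1:9  d2:9  d3:9  d4:9  d5:9  d6:9  d7:2 ⇒ 9.
Reduction 18 − 9 = 9.

9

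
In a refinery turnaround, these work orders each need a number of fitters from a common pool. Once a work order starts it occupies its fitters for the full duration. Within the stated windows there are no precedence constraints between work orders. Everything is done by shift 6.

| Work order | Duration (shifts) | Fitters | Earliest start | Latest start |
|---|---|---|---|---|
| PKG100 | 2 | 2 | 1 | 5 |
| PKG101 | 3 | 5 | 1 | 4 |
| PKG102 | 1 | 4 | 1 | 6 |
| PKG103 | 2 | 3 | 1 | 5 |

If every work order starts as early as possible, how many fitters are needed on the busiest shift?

14

Early-start schedule: PKG100@1, PKG101@1, PKG102@1, PKG103@1.
Load per shift: shift 1: 14, shift 2: 10, shift 3: 5, shift 4: 0, shift 5: 0, shift 6: 0.
Peak is 14.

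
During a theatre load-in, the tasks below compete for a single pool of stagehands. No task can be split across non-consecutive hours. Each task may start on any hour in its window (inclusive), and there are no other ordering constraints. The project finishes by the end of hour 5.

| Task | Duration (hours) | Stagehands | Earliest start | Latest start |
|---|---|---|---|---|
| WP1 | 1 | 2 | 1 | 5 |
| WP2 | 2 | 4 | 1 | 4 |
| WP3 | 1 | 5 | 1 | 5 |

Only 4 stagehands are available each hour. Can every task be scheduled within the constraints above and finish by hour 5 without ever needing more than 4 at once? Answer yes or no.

no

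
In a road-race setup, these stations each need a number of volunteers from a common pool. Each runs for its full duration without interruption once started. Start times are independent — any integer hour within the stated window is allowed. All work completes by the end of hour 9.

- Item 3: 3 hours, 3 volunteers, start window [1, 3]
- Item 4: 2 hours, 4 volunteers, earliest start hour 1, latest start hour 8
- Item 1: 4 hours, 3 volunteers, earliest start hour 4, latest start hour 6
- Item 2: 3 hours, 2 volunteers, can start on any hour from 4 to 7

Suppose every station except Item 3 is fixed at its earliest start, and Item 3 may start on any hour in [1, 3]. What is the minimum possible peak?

7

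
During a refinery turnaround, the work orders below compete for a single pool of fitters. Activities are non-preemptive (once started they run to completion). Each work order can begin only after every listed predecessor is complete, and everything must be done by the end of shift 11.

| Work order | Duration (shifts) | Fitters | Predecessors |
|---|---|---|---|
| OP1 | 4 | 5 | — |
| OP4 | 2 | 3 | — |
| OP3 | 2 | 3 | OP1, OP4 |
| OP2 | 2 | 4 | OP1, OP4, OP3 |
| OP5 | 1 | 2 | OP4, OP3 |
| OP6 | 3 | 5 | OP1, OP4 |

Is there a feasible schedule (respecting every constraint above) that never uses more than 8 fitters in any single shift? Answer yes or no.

Schedule OP1@1, OP4@1, OP3@5, OP2@7, OP5@7, OP6@9: s1:8  s2:8  s3:5  s4:5  s5:3  s6:3  s7:6  s8:4  s9:5  s10:5  s11:5 — peak 8 ≤ 8.

yes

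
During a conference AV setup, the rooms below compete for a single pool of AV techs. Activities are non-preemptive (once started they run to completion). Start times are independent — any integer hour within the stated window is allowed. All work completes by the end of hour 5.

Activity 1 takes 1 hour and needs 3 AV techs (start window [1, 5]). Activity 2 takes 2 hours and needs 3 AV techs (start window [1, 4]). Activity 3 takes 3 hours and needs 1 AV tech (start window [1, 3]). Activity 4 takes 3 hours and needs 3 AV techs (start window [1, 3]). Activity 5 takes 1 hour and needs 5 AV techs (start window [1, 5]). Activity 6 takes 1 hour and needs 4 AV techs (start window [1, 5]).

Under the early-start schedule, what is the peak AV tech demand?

Early-start schedule: Activity 1@1, Activity 2@1, Activity 3@1, Activity 4@1, Activity 5@1, Activity 6@1.
Load per hour: hour 1: 19, hour 2: 7, hour 3: 4, hour 4: 0, hour 5: 0.
Peak is 19.

19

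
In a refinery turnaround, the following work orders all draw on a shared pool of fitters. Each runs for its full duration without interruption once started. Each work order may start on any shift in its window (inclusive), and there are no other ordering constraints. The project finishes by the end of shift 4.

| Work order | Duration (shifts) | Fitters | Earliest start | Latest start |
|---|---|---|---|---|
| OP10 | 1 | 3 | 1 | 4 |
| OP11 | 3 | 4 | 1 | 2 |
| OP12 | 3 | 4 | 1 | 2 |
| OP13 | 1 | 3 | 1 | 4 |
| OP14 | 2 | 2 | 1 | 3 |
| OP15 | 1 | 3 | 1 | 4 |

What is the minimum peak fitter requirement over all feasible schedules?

Early-start (OP10@1, OP11@1, OP12@1, OP13@1, OP14@1, OP15@1) gives peak 19: s1:19  s2:10  s3:8  s4:0.
Shift OP12→2, OP14→2, OP15→4.
Schedule OP10@1, OP11@1, OP12@2, OP13@1, OP14@2, OP15@4: s1:10  s2:10  s3:10  s4:7 — peak 10.
Total fitter-shifts = 37 over 4 shifts ⇒ peak ≥ ⌈37/4⌉ = 10, so 10 is optimal.

10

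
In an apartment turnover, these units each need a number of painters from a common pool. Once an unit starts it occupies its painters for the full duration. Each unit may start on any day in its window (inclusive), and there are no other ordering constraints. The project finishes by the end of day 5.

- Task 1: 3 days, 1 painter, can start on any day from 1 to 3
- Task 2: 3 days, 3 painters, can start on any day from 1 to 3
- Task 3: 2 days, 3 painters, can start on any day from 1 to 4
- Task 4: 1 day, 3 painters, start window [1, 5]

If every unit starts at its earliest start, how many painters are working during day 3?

4

At early start, day 3 has: Task 1, Task 2.
Demand: 1 + 3 = 4.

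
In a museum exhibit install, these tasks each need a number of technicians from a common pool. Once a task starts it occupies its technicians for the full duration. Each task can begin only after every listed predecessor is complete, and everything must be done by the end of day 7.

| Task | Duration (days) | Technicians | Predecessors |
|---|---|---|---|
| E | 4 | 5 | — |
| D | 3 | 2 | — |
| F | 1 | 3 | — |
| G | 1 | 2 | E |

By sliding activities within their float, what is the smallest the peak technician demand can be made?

5

Early-start (E@1, D@1, F@1, G@5) gives peak 10: d1:10  d2:7  d3:7  d4:5  d5:2  d6:0  d7:0.
Shift D→5, F→5, G→6.
Schedule E@1, D@5, F@5, G@6: d1:5  d2:5  d3:5  d4:5  d5:5  d6:4  d7:2 — peak 5.
Total technician-days = 31 over 7 days ⇒ peak ≥ ⌈31/7⌉ = 5, so 5 is optimal.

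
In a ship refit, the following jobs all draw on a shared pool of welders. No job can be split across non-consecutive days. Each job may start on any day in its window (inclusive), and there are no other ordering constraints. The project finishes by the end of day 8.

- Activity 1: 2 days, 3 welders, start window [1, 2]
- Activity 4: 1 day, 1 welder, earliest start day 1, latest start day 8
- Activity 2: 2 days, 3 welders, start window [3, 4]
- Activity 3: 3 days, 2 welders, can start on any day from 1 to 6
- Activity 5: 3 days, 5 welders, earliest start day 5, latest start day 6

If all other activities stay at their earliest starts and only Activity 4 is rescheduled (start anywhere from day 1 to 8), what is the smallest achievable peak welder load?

5

Activity 4@1: d1:6  d2:5  d3:5  d4:3  d5:5  d6:5  d7:5  d8:0 → peak 6
Activity 4@2: d1:5  d2:6  d3:5  d4:3  d5:5  d6:5  d7:5  d8:0 → peak 6
Activity 4@3: d1:5  d2:5  d3:6  d4:3  d5:5  d6:5  d7:5  d8:0 → peak 6
Activity 4@4: d1:5  d2:5  d3:5  d4:4  d5:5  d6:5  d7:5  d8:0 → peak 5
Activity 4@5: d1:5  d2:5  d3:5  d4:3  d5:6  d6:5  d7:5  d8:0 → peak 6
Activity 4@6: d1:5  d2:5  d3:5  d4:3  d5:5  d6:6  d7:5  d8:0 → peak 6
Activity 4@7: d1:5  d2:5  d3:5  d4:3  d5:5  d6:5  d7:6  d8:0 → peak 6
Activity 4@8: d1:5  d2:5  d3:5  d4:3  d5:5  d6:5  d7:5  d8:1 → peak 5
Best is Activity 4@4, peak 5.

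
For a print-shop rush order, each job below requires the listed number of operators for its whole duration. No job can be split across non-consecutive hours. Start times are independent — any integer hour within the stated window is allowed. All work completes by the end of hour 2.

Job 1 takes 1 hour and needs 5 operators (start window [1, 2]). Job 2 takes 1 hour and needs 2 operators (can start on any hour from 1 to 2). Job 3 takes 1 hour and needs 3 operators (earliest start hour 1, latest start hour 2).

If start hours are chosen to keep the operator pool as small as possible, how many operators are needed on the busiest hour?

Early-start (Job 1@1, Job 2@1, Job 3@1) gives peak 10: h1:10  h2:0.
Shift Job 2→2, Job 3→2.
Schedule Job 1@1, Job 2@2, Job 3@2: h1:5  h2:5 — peak 5.
Total operator-hours = 10 over 2 hours ⇒ peak ≥ ⌈10/2⌉ = 5, so 5 is optimal.

5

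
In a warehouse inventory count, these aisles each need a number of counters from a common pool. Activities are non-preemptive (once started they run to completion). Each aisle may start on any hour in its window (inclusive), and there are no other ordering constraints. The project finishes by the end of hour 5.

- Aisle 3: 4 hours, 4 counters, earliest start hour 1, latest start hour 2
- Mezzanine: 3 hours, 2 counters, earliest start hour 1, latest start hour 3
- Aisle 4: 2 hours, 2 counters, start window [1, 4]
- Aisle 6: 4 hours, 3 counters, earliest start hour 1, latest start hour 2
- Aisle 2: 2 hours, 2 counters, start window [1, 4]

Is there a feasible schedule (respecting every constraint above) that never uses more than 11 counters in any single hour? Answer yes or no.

Schedule Aisle 3@1, Mezzanine@1, Aisle 4@1, Aisle 6@1, Aisle 2@3: h1:11  h2:11  h3:11  h4:9  h5:0 — peak 11 ≤ 11.

yes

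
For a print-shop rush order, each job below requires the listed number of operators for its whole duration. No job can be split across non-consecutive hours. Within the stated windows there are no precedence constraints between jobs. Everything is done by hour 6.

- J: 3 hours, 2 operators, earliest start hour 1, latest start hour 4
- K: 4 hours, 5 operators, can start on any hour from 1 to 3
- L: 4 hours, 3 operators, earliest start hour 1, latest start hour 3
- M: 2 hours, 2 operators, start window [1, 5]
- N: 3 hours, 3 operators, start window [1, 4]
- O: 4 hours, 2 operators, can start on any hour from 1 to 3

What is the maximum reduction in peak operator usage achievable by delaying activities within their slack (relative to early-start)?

Early-start peak: h1:17  h2:17  h3:15  h4:10  h5:0  h6:0 ⇒ 17.
Leveled (J@1, K@1, L@1, M@1, N@4, O@3): h1:12  h2:12  h3:12  h4:13  h5:5  h6:5 ⇒ 13.
Reduction 17 − 13 = 4.

4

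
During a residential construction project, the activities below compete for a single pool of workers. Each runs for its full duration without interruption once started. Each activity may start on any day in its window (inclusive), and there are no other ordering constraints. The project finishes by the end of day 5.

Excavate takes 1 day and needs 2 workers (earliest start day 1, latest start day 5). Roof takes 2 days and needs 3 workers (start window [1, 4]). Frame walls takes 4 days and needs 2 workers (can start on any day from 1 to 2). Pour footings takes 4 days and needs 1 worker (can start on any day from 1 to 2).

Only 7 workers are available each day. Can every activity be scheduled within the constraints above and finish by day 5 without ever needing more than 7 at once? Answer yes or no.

Schedule Excavate@1, Roof@1, Frame walls@2, Pour footings@1: d1:6  d2:6  d3:3  d4:3  d5:2 — peak 6 ≤ 7.

yes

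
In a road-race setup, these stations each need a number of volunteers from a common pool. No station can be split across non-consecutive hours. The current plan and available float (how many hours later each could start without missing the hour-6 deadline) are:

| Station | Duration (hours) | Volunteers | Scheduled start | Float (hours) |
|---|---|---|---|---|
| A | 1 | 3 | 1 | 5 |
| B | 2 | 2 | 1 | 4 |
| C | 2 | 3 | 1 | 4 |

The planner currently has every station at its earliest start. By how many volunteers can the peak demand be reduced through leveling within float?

5

Early-start peak: h1:8  h2:5  h3:0  h4:0  h5:0  h6:0 ⇒ 8.
Leveled (A@1, B@2, C@4): h1:3  h2:2  h3:2  h4:3  h5:3  h6:0 ⇒ 3.
Reduction 8 − 3 = 5.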